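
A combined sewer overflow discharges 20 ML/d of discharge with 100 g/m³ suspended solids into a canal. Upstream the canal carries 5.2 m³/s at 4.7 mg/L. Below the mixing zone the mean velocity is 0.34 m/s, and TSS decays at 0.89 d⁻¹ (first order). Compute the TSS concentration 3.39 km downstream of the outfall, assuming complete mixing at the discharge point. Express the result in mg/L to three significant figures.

20 ML/d = 0.2315 m³/s.
After complete mixing, C₀ = (0.2315·100 + 5.2·4.7) / 5.431 = 8.762 mg/L.
Travel time t = 3390 m / 0.34 m/s = 9971 s = 0.1154 d.
C = 8.762·exp(−0.89·0.1154) = 8.762·0.9024 = 7.906 mg/L.

7.91 mg/L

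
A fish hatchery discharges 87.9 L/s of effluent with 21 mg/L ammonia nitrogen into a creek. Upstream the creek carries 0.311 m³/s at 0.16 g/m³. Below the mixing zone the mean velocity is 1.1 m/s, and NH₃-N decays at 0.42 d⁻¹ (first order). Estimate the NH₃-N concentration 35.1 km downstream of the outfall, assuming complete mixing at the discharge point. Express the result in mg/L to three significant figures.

87.9 L/s = 0.0879 m³/s.
After complete mixing, C₀ = (0.0879·21 + 0.311·0.16) / 0.3989 = 4.752 mg/L.
Travel time t = 3.51e+04 m / 1.1 m/s = 3.191e+04 s = 0.3693 d.
C = 4.752·exp(−0.42·0.3693) = 4.752·0.8563 = 4.069 mg/L.

4.07 mg/L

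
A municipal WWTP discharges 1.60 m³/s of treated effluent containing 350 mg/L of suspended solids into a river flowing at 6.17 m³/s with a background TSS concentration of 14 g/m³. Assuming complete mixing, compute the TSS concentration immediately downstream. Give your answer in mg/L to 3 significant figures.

Conservation of mass across the mixing zone: C = (1.6·350 + 6.17·14) / (1.6 + 6.17) = 646.4/7.77 = 83.19 mg/L.

83.2 mg/L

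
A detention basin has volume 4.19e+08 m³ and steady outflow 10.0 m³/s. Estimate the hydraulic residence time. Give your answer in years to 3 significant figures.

Q = 10.0 m³/s × 3.156e+07 s/yr = 3.156e+08 m³/yr.
Hydraulic residence time τ = V/Q = 4.19e+08/3.156e+08 = 1.328 yr.

1.33 yr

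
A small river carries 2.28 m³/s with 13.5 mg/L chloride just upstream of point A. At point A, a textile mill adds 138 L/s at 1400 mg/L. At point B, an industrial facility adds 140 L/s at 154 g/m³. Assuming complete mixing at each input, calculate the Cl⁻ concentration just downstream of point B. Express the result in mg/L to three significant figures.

96.0 mg/L

138 L/s = 0.138 m³/s.
After input A: C = (2.28·13.5 + 0.138·1400) / 2.418 = 92.63 mg/L.
140 L/s = 0.14 m³/s.
After input B: C = (2.418·92.63 + 0.14·154) / 2.558 = 95.99 mg/L.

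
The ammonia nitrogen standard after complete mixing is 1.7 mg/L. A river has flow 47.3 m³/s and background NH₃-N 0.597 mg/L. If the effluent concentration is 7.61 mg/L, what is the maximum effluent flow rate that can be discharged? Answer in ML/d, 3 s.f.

763 ML/d

Mass balance at complete mixing: C_std·(Q_w + Q_r) = Q_w·C_e + Q_r·C_b.
Rearranging, Q_w = Q_r·(C_std − C_b)/(C_e − C_std) = 47.3·(1.7 − 0.597) / (7.61 − 1.7) = 8.828 m³/s.
= 762.7 ML/d.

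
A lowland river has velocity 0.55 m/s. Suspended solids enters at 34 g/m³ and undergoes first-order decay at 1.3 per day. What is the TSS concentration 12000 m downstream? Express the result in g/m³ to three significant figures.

Travel time t = 12000 m / 0.55 m/s = 1.2e+04/0.55 = 2.182e+04 s = 0.2525 d.
First-order decay: C = 34·exp(−1.3·0.2525) = 34·0.7202 = 24.49 g/m³.

24.5 g/m³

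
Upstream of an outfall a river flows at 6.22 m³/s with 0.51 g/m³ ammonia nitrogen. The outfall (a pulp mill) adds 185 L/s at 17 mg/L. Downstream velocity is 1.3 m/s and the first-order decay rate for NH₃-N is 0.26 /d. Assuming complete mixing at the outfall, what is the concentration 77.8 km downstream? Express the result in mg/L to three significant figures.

185 L/s = 0.185 m³/s.
After complete mixing, C₀ = (0.185·17 + 6.22·0.51) / 6.405 = 0.9863 mg/L.
Travel time t = 7.78e+04 m / 1.3 m/s = 5.985e+04 s = 0.6927 d.
C = 0.9863·exp(−0.26·0.6927) = 0.9863·0.8352 = 0.8237 mg/L.

0.824 mg/L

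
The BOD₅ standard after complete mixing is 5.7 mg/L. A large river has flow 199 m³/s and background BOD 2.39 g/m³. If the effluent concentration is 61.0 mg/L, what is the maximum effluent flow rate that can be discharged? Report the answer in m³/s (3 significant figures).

11.9 m³/s

Mass balance at complete mixing: C_std·(Q_w + Q_r) = Q_w·C_e + Q_r·C_b.
Rearranging, Q_w = Q_r·(C_std − C_b)/(C_e − C_std) = 199·(5.7 − 2.39) / (61 − 5.7) = 11.91 m³/s.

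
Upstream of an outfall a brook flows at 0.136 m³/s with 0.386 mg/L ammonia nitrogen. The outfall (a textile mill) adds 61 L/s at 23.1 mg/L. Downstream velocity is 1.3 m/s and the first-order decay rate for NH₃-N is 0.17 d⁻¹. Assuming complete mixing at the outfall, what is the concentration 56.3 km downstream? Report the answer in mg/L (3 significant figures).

61 L/s = 0.061 m³/s.
After complete mixing, C₀ = (0.061·23.1 + 0.136·0.386) / 0.197 = 7.419 mg/L.
Travel time t = 5.63e+04 m / 1.3 m/s = 4.331e+04 s = 0.5012 d.
C = 7.419·exp(−0.17·0.5012) = 7.419·0.9183 = 6.813 mg/L.

6.81 mg/L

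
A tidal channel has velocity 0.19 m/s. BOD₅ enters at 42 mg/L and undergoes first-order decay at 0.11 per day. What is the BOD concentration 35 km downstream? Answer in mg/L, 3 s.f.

Travel time t = 35 km / 0.19 m/s = 3.5e+04/0.19 = 1.842e+05 s = 2.132 d.
First-order decay: C = 42·exp(−0.11·2.132) = 42·0.7909 = 33.22 mg/L.

33.2 mg/L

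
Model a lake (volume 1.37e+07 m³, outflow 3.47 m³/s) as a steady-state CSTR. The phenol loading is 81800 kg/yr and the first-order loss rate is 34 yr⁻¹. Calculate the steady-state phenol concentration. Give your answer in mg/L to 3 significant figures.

Outflow Q = 3.47 m³/s × 3.156e+07 s/yr = 1.095e+08 m³/yr.
Steady-state CSTR mass balance: W = Q·C + k·V·C, so C = W/(Q + kV).
Q + kV = 1.095e+08 + 34·1.37e+07 = 5.753e+08 m³/yr.
C = 81800/5.753e+08 = 0.0001422 kg/m³ = 0.1422 mg/L.

0.142 mg/L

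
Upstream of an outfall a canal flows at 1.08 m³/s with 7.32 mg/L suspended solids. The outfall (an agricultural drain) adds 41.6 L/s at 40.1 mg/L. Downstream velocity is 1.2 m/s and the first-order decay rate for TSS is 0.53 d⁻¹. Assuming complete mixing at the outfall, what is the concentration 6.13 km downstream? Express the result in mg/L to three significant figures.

8.27 mg/L

41.6 L/s = 0.0416 m³/s.
After complete mixing, C₀ = (0.0416·40.1 + 1.08·7.32) / 1.122 = 8.536 mg/L.
Travel time t = 6130 m / 1.2 m/s = 5108 s = 0.05912 d.
C = 8.536·exp(−0.53·0.05912) = 8.536·0.9692 = 8.272 mg/L.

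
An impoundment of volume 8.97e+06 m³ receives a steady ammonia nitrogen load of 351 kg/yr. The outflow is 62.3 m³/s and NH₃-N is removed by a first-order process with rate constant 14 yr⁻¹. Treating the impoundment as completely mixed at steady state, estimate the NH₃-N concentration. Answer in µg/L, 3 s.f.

0.168 µg/L

Outflow Q = 62.3 m³/s × 3.156e+07 s/yr = 1.966e+09 m³/yr.
Steady-state CSTR mass balance: W = Q·C + k·V·C, so C = W/(Q + kV).
Q + kV = 1.966e+09 + 14·8.97e+06 = 2.092e+09 m³/yr.
C = 351/2.092e+09 = 1.678e-07 kg/m³ = 0.0001678 mg/L = 0.1678 µg/L.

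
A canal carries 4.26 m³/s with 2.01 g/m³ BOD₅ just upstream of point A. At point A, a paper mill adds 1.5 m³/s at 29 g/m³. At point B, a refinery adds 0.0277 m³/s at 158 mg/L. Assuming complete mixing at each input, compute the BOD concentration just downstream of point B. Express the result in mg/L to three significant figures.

9.75 mg/L

After input A: C = (4.26·2.01 + 1.5·29) / 5.76 = 9.039 mg/L.
After input B: C = (5.76·9.039 + 0.0277·158) / 5.788 = 9.752 mg/L.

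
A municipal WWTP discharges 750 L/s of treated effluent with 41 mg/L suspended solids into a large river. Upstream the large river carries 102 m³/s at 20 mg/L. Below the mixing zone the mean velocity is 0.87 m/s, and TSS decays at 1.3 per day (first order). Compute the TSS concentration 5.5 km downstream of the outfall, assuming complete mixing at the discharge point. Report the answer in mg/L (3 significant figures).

750 L/s = 0.75 m³/s.
After complete mixing, C₀ = (0.75·41 + 102·20) / 102.8 = 20.15 mg/L.
Travel time t = 5500 m / 0.87 m/s = 6322 s = 0.07317 d.
C = 20.15·exp(−1.3·0.07317) = 20.15·0.9093 = 18.32 mg/L.

18.3 mg/L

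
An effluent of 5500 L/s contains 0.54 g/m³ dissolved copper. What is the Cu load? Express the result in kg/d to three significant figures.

5500 L/s = 5.5 m³/s.
Mass flux = Q·C = 5.5 m³/s × 0.54 g/m³ = 2.97 g/s.
= 2.97 g/s × 86.4 = 256.6 kg/d.

257 kg/d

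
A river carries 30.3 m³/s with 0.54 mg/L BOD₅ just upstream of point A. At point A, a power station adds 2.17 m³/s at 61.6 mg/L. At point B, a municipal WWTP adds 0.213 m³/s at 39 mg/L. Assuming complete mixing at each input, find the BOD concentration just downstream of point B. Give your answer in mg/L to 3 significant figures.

4.84 mg/L

After input A: C = (30.3·0.54 + 2.17·61.6) / 32.47 = 4.621 mg/L.
After input B: C = (32.47·4.621 + 0.213·39) / 32.68 = 4.845 mg/L.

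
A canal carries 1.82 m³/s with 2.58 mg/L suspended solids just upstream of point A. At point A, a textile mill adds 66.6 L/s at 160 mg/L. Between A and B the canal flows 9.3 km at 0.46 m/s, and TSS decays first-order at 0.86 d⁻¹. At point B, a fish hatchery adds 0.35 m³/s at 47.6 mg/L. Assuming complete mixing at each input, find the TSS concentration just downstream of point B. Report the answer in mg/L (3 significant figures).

13.1 mg/L

66.6 L/s = 0.0666 m³/s.
After input A: C = (1.82·2.58 + 0.0666·160) / 1.887 = 8.137 mg/L.
Over the 9.3 km reach to input B (t = 2.022e+04 s = 0.234 d), decay gives C = 8.137·exp(−0.86·0.234) = 6.654 mg/L.
After input B: C = (1.887·6.654 + 0.35·47.6) / 2.237 = 13.06 mg/L.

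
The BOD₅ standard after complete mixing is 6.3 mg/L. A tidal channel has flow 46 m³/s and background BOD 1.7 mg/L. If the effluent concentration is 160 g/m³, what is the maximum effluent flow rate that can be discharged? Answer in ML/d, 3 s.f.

119 ML/d

Mass balance at complete mixing: C_std·(Q_w + Q_r) = Q_w·C_e + Q_r·C_b.
Rearranging, Q_w = Q_r·(C_std − C_b)/(C_e − C_std) = 46·(6.3 − 1.7) / (160 − 6.3) = 1.377 m³/s.
= 118.9 ML/d.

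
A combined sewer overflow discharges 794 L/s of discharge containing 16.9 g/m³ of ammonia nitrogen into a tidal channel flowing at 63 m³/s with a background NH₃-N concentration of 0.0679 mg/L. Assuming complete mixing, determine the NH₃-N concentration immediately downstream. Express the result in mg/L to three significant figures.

0.277 mg/L

794 L/s = 0.794 m³/s.
By mass balance at complete mixing, C = (0.794·16.9 + 63·0.0679) / (0.794 + 63) = 17.7/63.79 = 0.2774 mg/L.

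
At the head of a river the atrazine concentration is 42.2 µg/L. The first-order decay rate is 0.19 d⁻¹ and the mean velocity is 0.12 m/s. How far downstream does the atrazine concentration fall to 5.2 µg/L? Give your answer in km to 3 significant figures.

114 km

From C = C₀·e^(−kt), t = ln(C₀/C)/k = ln(42.2/5.2)/0.19 = 2.094/0.19 = 11.02 d.
Distance = v·t = 0.12 m/s × 9.521e+05 s = 1.143e+05 m = 114.3 km.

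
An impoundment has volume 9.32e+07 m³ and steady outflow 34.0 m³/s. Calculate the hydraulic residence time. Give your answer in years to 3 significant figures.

0.0869 yr

Q = 34.0 m³/s × 3.156e+07 s/yr = 1.073e+09 m³/yr.
Hydraulic residence time τ = V/Q = 9.32e+07/1.073e+09 = 0.08686 yr.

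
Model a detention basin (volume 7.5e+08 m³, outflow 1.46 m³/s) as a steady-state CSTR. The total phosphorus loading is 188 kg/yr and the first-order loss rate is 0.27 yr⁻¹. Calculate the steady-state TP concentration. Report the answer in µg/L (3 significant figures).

0.756 µg/L

Outflow Q = 1.46 m³/s × 3.156e+07 s/yr = 4.607e+07 m³/yr.
Steady-state CSTR mass balance: W = Q·C + k·V·C, so C = W/(Q + kV).
Q + kV = 4.607e+07 + 0.27·7.5e+08 = 2.486e+08 m³/yr.
C = 188/2.486e+08 = 7.563e-07 kg/m³ = 0.0007563 mg/L = 0.7563 µg/L.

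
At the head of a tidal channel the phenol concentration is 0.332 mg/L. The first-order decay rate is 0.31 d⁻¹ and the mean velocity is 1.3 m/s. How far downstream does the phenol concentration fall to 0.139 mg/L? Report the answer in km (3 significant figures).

From C = C₀·e^(−kt), t = ln(C₀/C)/k = ln(0.332/0.139)/0.31 = 0.8707/0.31 = 2.809 d.
Distance = v·t = 1.3 m/s × 2.427e+05 s = 3.155e+05 m = 315.5 km.

315 km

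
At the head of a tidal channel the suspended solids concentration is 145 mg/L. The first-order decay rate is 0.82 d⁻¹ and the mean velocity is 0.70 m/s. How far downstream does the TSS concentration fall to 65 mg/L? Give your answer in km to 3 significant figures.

From C = C₀·e^(−kt), t = ln(C₀/C)/k = ln(145/65)/0.82 = 0.8023/0.82 = 0.9785 d.
Distance = v·t = 0.70 m/s × 8.454e+04 s = 5.918e+04 m = 59.18 km.

59.2 km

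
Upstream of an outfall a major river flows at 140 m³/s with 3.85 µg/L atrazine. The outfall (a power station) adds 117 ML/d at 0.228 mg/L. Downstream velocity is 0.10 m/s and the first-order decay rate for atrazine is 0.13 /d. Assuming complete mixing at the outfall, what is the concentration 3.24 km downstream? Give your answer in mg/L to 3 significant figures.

117 ML/d = 1.354 m³/s.
3.85 µg/L = 0.00385 mg/L.
After complete mixing, C₀ = (1.354·0.228 + 140·0.00385) / 141.4 = 0.005997 mg/L.
Travel time t = 3240 m / 0.10 m/s = 3.24e+04 s = 0.375 d.
C = 0.005997·exp(−0.13·0.375) = 0.005997·0.9524 = 0.005712 mg/L.

0.00571 mg/L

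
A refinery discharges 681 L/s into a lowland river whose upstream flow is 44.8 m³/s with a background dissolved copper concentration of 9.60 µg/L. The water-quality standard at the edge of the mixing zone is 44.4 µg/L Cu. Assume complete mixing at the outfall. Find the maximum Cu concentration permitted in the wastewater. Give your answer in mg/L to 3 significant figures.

2.33 mg/L

681 L/s = 0.681 m³/s.
9.60 µg/L = 0.0096 mg/L.
44.4 µg/L = 0.0444 mg/L.
Mass balance: 0.0444·45.48 = 0.681·Cₑ + 44.8·0.0096.
Cₑ = (2.019 − 0.4301) / 0.681 = 2.334 mg/L.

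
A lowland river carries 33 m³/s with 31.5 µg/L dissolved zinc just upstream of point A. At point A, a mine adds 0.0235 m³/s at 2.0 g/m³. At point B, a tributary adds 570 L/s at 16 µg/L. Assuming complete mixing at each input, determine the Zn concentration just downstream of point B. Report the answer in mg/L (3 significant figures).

31.5 µg/L = 0.0315 mg/L.
After input A: C = (33·0.0315 + 0.0235·2) / 33.02 = 0.0329 mg/L.
570 L/s = 0.57 m³/s.
16 µg/L = 0.016 mg/L.
After input B: C = (33.02·0.0329 + 0.57·0.016) / 33.59 = 0.03261 mg/L.

0.0326 mg/L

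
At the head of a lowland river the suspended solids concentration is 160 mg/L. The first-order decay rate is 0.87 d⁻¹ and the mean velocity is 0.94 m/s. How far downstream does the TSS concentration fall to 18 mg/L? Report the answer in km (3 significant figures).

From C = C₀·e^(−kt), t = ln(C₀/C)/k = ln(160/18)/0.87 = 2.185/0.87 = 2.511 d.
Distance = v·t = 0.94 m/s × 2.17e+05 s = 2.04e+05 m = 204 km.

204 km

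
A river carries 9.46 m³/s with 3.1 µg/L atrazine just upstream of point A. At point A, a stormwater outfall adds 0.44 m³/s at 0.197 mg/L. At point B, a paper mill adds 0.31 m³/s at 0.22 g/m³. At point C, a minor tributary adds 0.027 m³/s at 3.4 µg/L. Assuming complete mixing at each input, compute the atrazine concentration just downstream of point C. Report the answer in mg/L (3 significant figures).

0.0180 mg/L

3.1 µg/L = 0.0031 mg/L.
After input A: C = (9.46·0.0031 + 0.44·0.197) / 9.9 = 0.01172 mg/L.
After input B: C = (9.9·0.01172 + 0.31·0.22) / 10.21 = 0.01804 mg/L.
3.4 µg/L = 0.0034 mg/L.
After input C: C = (10.21·0.01804 + 0.027·0.0034) / 10.24 = 0.018 mg/L.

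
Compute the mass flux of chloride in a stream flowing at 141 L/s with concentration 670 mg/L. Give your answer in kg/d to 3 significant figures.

141 L/s = 0.141 m³/s.
Mass flux = Q·C = 0.141 m³/s × 670 g/m³ = 94.47 g/s.
= 94.47 g/s × 86.4 = 8162 kg/d.

8160 kg/d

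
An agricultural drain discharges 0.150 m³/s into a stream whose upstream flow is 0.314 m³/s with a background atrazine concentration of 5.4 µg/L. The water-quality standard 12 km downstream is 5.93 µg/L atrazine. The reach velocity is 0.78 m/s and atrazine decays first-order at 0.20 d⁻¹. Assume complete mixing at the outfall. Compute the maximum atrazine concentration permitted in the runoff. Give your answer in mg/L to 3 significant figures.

5.4 µg/L = 0.0054 mg/L.
5.93 µg/L = 0.00593 mg/L.
Travel time to the compliance point: t = 1.2e+04/0.78 = 1.538e+04 s = 0.1781 d; decay factor exp(−0.20·0.1781) = 0.965.
So the concentration just after mixing may be at most 0.00593/0.965 = 0.006145 mg/L.
Mass balance: 0.006145·0.464 = 0.15·Cₑ + 0.314·0.0054.
Cₑ = (0.002851 − 0.001696) / 0.15 = 0.007704 mg/L.

0.00770 mg/L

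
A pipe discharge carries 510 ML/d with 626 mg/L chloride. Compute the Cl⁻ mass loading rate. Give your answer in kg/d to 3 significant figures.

510 ML/d = 5.903 m³/s.
Mass flux = Q·C = 5.903 m³/s × 626 g/m³ = 3695 g/s.
= 3695 g/s × 86.4 = 3.193e+05 kg/d.

319000 kg/d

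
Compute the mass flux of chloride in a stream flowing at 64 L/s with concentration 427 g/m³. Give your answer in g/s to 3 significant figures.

27.3 g/s

64 L/s = 0.064 m³/s.
Mass flux = Q·C = 0.064 m³/s × 427 g/m³ = 27.33 g/s.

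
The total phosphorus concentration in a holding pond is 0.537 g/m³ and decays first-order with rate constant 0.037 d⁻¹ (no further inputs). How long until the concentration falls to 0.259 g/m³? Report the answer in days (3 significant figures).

t = ln(C₀/C)/k = ln(0.537/0.259)/0.037 = 0.7292/0.037 = 19.71 d.

19.7 d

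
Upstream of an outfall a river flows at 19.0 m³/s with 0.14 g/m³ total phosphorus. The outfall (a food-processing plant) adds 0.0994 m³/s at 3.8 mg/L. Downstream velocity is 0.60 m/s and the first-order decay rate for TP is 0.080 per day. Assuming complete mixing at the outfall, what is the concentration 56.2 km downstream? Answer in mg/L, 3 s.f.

After complete mixing, C₀ = (0.0994·3.8 + 19·0.14) / 19.1 = 0.159 mg/L.
Travel time t = 5.62e+04 m / 0.60 m/s = 9.367e+04 s = 1.084 d.
C = 0.159·exp(−0.080·1.084) = 0.159·0.9169 = 0.1458 mg/L.

0.146 mg/L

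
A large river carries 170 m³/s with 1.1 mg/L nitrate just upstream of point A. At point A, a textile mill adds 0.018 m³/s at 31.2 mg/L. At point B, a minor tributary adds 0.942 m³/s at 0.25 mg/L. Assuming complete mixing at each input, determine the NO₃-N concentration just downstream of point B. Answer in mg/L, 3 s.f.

1.10 mg/L

After input A: C = (170·1.1 + 0.018·31.2) / 170 = 1.103 mg/L.
After input B: C = (170·1.103 + 0.942·0.25) / 171 = 1.098 mg/L.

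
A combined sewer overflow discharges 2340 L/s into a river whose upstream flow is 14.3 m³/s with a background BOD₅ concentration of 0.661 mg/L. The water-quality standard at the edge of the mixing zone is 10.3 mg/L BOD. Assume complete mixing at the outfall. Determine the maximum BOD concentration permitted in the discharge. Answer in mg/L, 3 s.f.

69.2 mg/L

2340 L/s = 2.34 m³/s.
Mass balance: 10.3·16.64 = 2.34·Cₑ + 14.3·0.661.
Cₑ = (171.4 − 9.452) / 2.34 = 69.21 mg/L.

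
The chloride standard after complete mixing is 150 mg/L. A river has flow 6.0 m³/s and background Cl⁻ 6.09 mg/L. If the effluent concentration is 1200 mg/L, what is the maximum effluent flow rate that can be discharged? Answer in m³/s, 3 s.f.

Mass balance at complete mixing: C_std·(Q_w + Q_r) = Q_w·C_e + Q_r·C_b.
Rearranging, Q_w = Q_r·(C_std − C_b)/(C_e − C_std) = 6.0·(150 − 6.09) / (1200 − 150) = 0.8223 m³/s.

0.822 m³/s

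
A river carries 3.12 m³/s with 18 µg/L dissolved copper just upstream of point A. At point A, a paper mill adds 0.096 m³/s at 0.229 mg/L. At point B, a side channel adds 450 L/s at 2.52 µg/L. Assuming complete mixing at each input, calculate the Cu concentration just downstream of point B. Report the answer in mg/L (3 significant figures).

0.0216 mg/L

18 µg/L = 0.018 mg/L.
After input A: C = (3.12·0.018 + 0.096·0.229) / 3.216 = 0.0243 mg/L.
450 L/s = 0.45 m³/s.
2.52 µg/L = 0.00252 mg/L.
After input B: C = (3.216·0.0243 + 0.45·0.00252) / 3.666 = 0.02163 mg/L.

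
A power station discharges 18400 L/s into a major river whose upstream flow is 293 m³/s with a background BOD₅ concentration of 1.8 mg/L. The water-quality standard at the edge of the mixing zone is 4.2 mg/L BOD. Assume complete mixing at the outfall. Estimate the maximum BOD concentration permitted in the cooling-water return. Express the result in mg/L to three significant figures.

42.4 mg/L

18400 L/s = 18.4 m³/s.
Mass balance: 4.2·311.4 = 18.4·Cₑ + 293·1.8.
Cₑ = (1308 − 527.4) / 18.4 = 42.42 mg/L.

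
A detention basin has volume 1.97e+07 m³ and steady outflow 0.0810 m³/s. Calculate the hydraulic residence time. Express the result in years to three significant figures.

Q = 0.0810 m³/s × 3.156e+07 s/yr = 2.556e+06 m³/yr.
Hydraulic residence time τ = V/Q = 1.97e+07/2.556e+06 = 7.707 yr.

7.71 yr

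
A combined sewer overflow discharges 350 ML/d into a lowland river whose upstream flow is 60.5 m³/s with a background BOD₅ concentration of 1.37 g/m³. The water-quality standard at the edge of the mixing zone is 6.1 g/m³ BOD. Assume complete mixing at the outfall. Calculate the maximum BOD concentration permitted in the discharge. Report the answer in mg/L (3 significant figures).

76.7 mg/L

350 ML/d = 4.051 m³/s.
Mass balance: 6.1·64.55 = 4.051·Cₑ + 60.5·1.37.
Cₑ = (393.8 − 82.89) / 4.051 = 76.74 mg/L.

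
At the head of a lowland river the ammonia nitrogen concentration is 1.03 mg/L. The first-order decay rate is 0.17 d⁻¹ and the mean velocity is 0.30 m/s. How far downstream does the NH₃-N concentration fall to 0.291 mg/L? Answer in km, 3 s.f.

193 km

From C = C₀·e^(−kt), t = ln(C₀/C)/k = ln(1.03/0.291)/0.17 = 1.264/0.17 = 7.435 d.
Distance = v·t = 0.30 m/s × 6.424e+05 s = 1.927e+05 m = 192.7 km.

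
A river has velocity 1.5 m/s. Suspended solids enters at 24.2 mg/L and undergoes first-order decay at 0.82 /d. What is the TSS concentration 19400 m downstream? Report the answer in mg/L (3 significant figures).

Travel time t = 19400 m / 1.5 m/s = 1.94e+04/1.5 = 1.293e+04 s = 0.1497 d.
First-order decay: C = 24.2·exp(−0.82·0.1497) = 24.2·0.8845 = 21.4 mg/L.

21.4 mg/L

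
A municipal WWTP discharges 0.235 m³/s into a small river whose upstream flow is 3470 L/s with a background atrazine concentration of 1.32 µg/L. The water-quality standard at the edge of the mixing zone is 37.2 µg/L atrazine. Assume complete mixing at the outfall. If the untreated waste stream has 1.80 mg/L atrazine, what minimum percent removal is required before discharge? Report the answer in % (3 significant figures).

68.5 %

3470 L/s = 3.47 m³/s.
1.32 µg/L = 0.00132 mg/L.
37.2 µg/L = 0.0372 mg/L.
Mass balance: 0.0372·3.705 = 0.235·Cₑ + 3.47·0.00132.
Cₑ = (0.1378 − 0.00458) / 0.235 = 0.567 mg/L.
Required removal = 1 − 0.567/1.80 = 68.5 %.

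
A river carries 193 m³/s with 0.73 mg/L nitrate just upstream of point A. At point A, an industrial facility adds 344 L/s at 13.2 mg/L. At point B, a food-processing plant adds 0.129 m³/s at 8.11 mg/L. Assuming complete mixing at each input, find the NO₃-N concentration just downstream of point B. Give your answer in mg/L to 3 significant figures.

344 L/s = 0.344 m³/s.
After input A: C = (193·0.73 + 0.344·13.2) / 193.3 = 0.7522 mg/L.
After input B: C = (193.3·0.7522 + 0.129·8.11) / 193.5 = 0.7571 mg/L.

0.757 mg/L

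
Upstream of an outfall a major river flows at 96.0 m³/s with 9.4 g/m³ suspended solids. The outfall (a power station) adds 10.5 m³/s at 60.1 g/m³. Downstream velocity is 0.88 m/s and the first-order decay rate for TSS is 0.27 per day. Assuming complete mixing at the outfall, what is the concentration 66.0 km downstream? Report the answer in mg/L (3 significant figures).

11.4 mg/L

After complete mixing, C₀ = (10.5·60.1 + 96·9.4) / 106.5 = 14.4 mg/L.
Travel time t = 6.6e+04 m / 0.88 m/s = 7.5e+04 s = 0.8681 d.
C = 14.4·exp(−0.27·0.8681) = 14.4·0.7911 = 11.39 mg/L.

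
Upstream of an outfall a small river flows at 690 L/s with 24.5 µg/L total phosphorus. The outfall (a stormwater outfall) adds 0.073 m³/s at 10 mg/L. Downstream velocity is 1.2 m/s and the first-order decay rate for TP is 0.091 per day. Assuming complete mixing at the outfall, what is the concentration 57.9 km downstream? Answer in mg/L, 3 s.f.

690 L/s = 0.69 m³/s.
24.5 µg/L = 0.0245 mg/L.
After complete mixing, C₀ = (0.073·10 + 0.69·0.0245) / 0.763 = 0.9789 mg/L.
Travel time t = 5.79e+04 m / 1.2 m/s = 4.825e+04 s = 0.5584 d.
C = 0.9789·exp(−0.091·0.5584) = 0.9789·0.9505 = 0.9304 mg/L.

0.930 mg/L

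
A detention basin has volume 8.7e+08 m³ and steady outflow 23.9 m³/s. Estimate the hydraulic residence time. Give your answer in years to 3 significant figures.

Q = 23.9 m³/s × 3.156e+07 s/yr = 7.542e+08 m³/yr.
Hydraulic residence time τ = V/Q = 8.7e+08/7.542e+08 = 1.153 yr.

1.15 yr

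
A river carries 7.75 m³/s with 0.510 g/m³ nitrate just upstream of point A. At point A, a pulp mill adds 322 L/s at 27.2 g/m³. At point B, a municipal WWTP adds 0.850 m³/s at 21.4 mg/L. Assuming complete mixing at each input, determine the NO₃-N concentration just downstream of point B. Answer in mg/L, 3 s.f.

322 L/s = 0.322 m³/s.
After input A: C = (7.75·0.51 + 0.322·27.2) / 8.072 = 1.575 mg/L.
After input B: C = (8.072·1.575 + 0.85·21.4) / 8.922 = 3.463 mg/L.

3.46 mg/L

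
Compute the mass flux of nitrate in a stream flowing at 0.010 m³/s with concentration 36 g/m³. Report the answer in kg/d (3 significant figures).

Mass flux = Q·C = 0.01 m³/s × 36 g/m³ = 0.36 g/s.
= 0.36 g/s × 86.4 = 31.1 kg/d.

31.1 kg/d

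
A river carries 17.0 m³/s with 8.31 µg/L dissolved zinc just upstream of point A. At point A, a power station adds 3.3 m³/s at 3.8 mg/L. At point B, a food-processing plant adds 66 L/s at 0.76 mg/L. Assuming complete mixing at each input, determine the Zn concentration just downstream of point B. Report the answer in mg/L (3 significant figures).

8.31 µg/L = 0.00831 mg/L.
After input A: C = (17·0.00831 + 3.3·3.8) / 20.3 = 0.6247 mg/L.
66 L/s = 0.066 m³/s.
After input B: C = (20.3·0.6247 + 0.066·0.76) / 20.37 = 0.6251 mg/L.

0.625 mg/L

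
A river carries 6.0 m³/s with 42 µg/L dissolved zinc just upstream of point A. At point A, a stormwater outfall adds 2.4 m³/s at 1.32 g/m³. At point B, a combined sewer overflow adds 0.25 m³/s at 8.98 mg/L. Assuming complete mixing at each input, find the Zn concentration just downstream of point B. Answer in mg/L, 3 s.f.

42 µg/L = 0.042 mg/L.
After input A: C = (6·0.042 + 2.4·1.32) / 8.4 = 0.4071 mg/L.
After input B: C = (8.4·0.4071 + 0.25·8.98) / 8.65 = 0.6549 mg/L.

0.655 mg/L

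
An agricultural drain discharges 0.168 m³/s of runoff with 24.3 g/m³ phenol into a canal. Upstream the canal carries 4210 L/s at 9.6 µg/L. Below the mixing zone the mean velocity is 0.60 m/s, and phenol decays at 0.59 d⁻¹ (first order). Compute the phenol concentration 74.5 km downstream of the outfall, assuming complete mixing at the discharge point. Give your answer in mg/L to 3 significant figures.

4210 L/s = 4.21 m³/s.
9.6 µg/L = 0.0096 mg/L.
After complete mixing, C₀ = (0.168·24.3 + 4.21·0.0096) / 4.378 = 0.9417 mg/L.
Travel time t = 7.45e+04 m / 0.60 m/s = 1.242e+05 s = 1.437 d.
C = 0.9417·exp(−0.59·1.437) = 0.9417·0.4283 = 0.4033 mg/L.

0.403 mg/L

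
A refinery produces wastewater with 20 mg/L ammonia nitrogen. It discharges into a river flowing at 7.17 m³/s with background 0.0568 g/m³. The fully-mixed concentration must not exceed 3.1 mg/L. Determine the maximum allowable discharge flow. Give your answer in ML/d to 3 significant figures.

Mass balance at complete mixing: C_std·(Q_w + Q_r) = Q_w·C_e + Q_r·C_b.
Rearranging, Q_w = Q_r·(C_std − C_b)/(C_e − C_std) = 7.17·(3.1 − 0.0568) / (20 − 3.1) = 1.291 m³/s.
= 111.6 ML/d.

112 ML/d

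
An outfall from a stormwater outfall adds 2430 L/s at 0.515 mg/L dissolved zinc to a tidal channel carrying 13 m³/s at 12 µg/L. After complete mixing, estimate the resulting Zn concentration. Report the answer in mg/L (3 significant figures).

2430 L/s = 2.43 m³/s.
12 µg/L = 0.012 mg/L.
Conservation of mass across the mixing zone: C = (2.43·0.515 + 13·0.012) / (2.43 + 13) = 1.407/15.43 = 0.09122 mg/L.

0.0912 mg/L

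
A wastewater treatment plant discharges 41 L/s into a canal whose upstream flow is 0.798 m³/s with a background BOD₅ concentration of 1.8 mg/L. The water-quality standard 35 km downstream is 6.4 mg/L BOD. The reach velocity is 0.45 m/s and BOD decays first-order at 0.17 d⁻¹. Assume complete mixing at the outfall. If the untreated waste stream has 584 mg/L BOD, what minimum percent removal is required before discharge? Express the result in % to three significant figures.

79.9 %

41 L/s = 0.041 m³/s.
Travel time to the compliance point: t = 3.5e+04/0.45 = 7.778e+04 s = 0.9002 d; decay factor exp(−0.17·0.9002) = 0.8581.
So the concentration just after mixing may be at most 6.4/0.8581 = 7.458 mg/L.
Mass balance: 7.458·0.839 = 0.041·Cₑ + 0.798·1.8.
Cₑ = (6.258 − 1.436) / 0.041 = 117.6 mg/L.
Required removal = 1 − 117.6/584 = 79.86 %.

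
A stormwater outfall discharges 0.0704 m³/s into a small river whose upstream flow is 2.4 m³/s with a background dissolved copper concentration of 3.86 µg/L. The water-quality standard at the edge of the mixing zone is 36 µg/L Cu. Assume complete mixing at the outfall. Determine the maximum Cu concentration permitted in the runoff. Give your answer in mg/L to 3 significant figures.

1.13 mg/L

3.86 µg/L = 0.00386 mg/L.
36 µg/L = 0.036 mg/L.
Mass balance: 0.036·2.47 = 0.0704·Cₑ + 2.4·0.00386.
Cₑ = (0.08893 − 0.009264) / 0.0704 = 1.132 mg/L.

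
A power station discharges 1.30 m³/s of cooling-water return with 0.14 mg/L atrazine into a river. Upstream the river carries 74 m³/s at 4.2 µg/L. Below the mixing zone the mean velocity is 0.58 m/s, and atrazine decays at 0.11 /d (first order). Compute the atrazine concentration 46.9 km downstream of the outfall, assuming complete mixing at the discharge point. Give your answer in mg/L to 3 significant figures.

4.2 µg/L = 0.0042 mg/L.
After complete mixing, C₀ = (1.3·0.14 + 74·0.0042) / 75.3 = 0.006544 mg/L.
Travel time t = 4.69e+04 m / 0.58 m/s = 8.086e+04 s = 0.9359 d.
C = 0.006544·exp(−0.11·0.9359) = 0.006544·0.9022 = 0.005904 mg/L.

0.00590 mg/L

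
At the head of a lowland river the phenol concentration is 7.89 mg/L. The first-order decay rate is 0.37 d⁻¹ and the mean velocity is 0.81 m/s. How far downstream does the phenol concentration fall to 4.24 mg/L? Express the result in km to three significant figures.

117 km

From C = C₀·e^(−kt), t = ln(C₀/C)/k = ln(7.89/4.24)/0.37 = 0.621/0.37 = 1.678 d.
Distance = v·t = 0.81 m/s × 1.45e+05 s = 1.175e+05 m = 117.5 km.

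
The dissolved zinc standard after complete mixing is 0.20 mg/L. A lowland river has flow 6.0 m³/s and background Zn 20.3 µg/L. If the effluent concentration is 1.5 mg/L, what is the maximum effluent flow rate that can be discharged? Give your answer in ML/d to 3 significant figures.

71.7 ML/d

20.3 µg/L = 0.0203 mg/L.
Mass balance at complete mixing: C_std·(Q_w + Q_r) = Q_w·C_e + Q_r·C_b.
Rearranging, Q_w = Q_r·(C_std − C_b)/(C_e − C_std) = 6.0·(0.2 − 0.0203) / (1.5 − 0.2) = 0.8294 m³/s.
= 71.66 ML/d.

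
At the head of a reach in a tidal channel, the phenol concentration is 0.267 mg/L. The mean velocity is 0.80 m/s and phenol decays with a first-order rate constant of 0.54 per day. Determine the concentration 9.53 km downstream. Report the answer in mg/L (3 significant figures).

0.248 mg/L

Travel time t = 9.53 km / 0.80 m/s = 9530/0.80 = 1.191e+04 s = 0.1379 d.
First-order decay: C = 0.267·exp(−0.54·0.1379) = 0.267·0.9283 = 0.2478 mg/L.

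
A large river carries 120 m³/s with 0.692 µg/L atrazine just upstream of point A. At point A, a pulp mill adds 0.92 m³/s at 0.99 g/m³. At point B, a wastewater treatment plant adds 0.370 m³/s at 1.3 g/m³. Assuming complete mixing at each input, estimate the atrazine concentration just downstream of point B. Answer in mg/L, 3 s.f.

0.692 µg/L = 0.000692 mg/L.
After input A: C = (120·0.000692 + 0.92·0.99) / 120.9 = 0.008219 mg/L.
After input B: C = (120.9·0.008219 + 0.37·1.3) / 121.3 = 0.01216 mg/L.

0.0122 mg/L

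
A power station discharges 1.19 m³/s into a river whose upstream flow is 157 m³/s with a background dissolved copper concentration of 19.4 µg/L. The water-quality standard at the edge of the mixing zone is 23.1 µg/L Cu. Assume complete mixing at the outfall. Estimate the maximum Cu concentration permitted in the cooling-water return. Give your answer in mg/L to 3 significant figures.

19.4 µg/L = 0.0194 mg/L.
23.1 µg/L = 0.0231 mg/L.
Mass balance: 0.0231·158.2 = 1.19·Cₑ + 157·0.0194.
Cₑ = (3.654 − 3.046) / 1.19 = 0.5113 mg/L.

0.511 mg/L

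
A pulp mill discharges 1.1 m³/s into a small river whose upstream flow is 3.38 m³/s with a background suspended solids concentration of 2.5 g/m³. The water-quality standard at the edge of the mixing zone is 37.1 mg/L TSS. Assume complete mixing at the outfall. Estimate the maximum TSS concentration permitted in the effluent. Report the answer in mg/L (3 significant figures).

Mass balance: 37.1·4.48 = 1.1·Cₑ + 3.38·2.5.
Cₑ = (166.2 − 8.45) / 1.1 = 143.4 mg/L.

143 mg/L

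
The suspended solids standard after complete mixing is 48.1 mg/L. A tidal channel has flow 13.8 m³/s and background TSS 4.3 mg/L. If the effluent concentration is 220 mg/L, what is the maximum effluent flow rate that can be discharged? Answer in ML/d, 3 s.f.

Mass balance at complete mixing: C_std·(Q_w + Q_r) = Q_w·C_e + Q_r·C_b.
Rearranging, Q_w = Q_r·(C_std − C_b)/(C_e − C_std) = 13.8·(48.1 − 4.3) / (220 − 48.1) = 3.516 m³/s.
= 303.8 ML/d.

304 ML/d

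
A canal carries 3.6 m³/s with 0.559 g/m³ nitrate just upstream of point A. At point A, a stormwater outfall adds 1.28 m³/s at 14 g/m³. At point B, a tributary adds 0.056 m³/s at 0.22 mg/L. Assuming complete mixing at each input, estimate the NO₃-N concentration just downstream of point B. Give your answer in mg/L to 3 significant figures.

4.04 mg/L

After input A: C = (3.6·0.559 + 1.28·14) / 4.88 = 4.085 mg/L.
After input B: C = (4.88·4.085 + 0.056·0.22) / 4.936 = 4.041 mg/L.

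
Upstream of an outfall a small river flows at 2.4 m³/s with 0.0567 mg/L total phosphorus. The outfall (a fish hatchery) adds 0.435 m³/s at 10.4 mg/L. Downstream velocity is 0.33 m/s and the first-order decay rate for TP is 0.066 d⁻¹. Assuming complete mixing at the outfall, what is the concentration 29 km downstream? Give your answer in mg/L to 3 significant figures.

1.54 mg/L

After complete mixing, C₀ = (0.435·10.4 + 2.4·0.0567) / 2.835 = 1.644 mg/L.
Travel time t = 2.9e+04 m / 0.33 m/s = 8.788e+04 s = 1.017 d.
C = 1.644·exp(−0.066·1.017) = 1.644·0.9351 = 1.537 mg/L.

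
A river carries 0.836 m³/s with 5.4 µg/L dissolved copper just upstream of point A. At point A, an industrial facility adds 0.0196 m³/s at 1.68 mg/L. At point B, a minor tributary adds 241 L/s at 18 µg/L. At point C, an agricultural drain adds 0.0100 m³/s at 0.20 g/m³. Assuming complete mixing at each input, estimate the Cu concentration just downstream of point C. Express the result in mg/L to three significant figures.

5.4 µg/L = 0.0054 mg/L.
After input A: C = (0.836·0.0054 + 0.0196·1.68) / 0.8556 = 0.04376 mg/L.
241 L/s = 0.241 m³/s.
18 µg/L = 0.018 mg/L.
After input B: C = (0.8556·0.04376 + 0.241·0.018) / 1.097 = 0.0381 mg/L.
After input C: C = (1.097·0.0381 + 0.01·0.2) / 1.107 = 0.03956 mg/L.

0.0396 mg/L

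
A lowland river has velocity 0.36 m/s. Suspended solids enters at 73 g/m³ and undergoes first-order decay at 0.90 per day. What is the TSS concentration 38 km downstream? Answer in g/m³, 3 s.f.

24.3 g/m³

Travel time t = 38 km / 0.36 m/s = 3.8e+04/0.36 = 1.056e+05 s = 1.222 d.
First-order decay: C = 73·exp(−0.90·1.222) = 73·0.333 = 24.31 g/m³.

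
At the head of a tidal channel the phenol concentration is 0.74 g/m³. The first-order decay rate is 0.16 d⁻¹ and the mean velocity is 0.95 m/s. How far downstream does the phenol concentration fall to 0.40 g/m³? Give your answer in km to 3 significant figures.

316 km

From C = C₀·e^(−kt), t = ln(C₀/C)/k = ln(0.74/0.40)/0.16 = 0.6152/0.16 = 3.845 d.
Distance = v·t = 0.95 m/s × 3.322e+05 s = 3.156e+05 m = 315.6 km.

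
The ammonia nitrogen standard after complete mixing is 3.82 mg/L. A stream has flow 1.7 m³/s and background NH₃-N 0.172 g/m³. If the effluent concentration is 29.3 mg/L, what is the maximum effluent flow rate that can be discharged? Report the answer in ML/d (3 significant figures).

Mass balance at complete mixing: C_std·(Q_w + Q_r) = Q_w·C_e + Q_r·C_b.
Rearranging, Q_w = Q_r·(C_std − C_b)/(C_e − C_std) = 1.7·(3.82 − 0.172) / (29.3 − 3.82) = 0.2434 m³/s.
= 21.03 ML/d.

21.0 ML/d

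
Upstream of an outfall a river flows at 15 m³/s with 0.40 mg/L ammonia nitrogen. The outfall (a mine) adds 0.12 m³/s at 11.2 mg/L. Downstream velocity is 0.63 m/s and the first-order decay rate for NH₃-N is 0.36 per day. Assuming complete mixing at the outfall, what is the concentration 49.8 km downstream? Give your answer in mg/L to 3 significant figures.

0.349 mg/L

After complete mixing, C₀ = (0.12·11.2 + 15·0.4) / 15.12 = 0.4857 mg/L.
Travel time t = 4.98e+04 m / 0.63 m/s = 7.905e+04 s = 0.9149 d.
C = 0.4857·exp(−0.36·0.9149) = 0.4857·0.7194 = 0.3494 mg/L.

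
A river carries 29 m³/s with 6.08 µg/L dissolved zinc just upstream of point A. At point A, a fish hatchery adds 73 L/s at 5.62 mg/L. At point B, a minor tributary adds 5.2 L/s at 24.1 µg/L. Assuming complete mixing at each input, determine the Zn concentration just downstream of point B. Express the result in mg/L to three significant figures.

0.0202 mg/L

6.08 µg/L = 0.00608 mg/L.
73 L/s = 0.073 m³/s.
After input A: C = (29·0.00608 + 0.073·5.62) / 29.07 = 0.02018 mg/L.
5.2 L/s = 0.0052 m³/s.
24.1 µg/L = 0.0241 mg/L.
After input B: C = (29.07·0.02018 + 0.0052·0.0241) / 29.08 = 0.02018 mg/L.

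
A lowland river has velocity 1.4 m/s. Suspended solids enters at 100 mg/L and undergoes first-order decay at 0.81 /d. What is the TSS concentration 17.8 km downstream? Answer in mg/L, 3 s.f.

Travel time t = 17.8 km / 1.4 m/s = 1.78e+04/1.4 = 1.271e+04 s = 0.1472 d.
First-order decay: C = 100·exp(−0.81·0.1472) = 100·0.8876 = 88.76 mg/L.

88.8 mg/L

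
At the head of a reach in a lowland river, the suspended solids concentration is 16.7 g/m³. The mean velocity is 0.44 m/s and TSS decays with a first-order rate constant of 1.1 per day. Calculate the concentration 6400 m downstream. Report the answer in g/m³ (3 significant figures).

Travel time t = 6400 m / 0.44 m/s = 6400/0.44 = 1.455e+04 s = 0.1684 d.
First-order decay: C = 16.7·exp(−1.1·0.1684) = 16.7·0.831 = 13.88 g/m³.

13.9 g/m³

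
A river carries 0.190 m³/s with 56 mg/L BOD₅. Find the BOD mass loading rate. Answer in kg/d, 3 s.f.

919 kg/d

Mass flux = Q·C = 0.19 m³/s × 56 g/m³ = 10.64 g/s.
= 10.64 g/s × 86.4 = 919.3 kg/d.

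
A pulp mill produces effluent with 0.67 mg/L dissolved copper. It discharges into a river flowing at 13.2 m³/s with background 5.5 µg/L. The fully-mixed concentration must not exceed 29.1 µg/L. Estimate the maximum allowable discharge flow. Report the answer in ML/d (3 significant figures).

5.5 µg/L = 0.0055 mg/L.
29.1 µg/L = 0.0291 mg/L.
Mass balance at complete mixing: C_std·(Q_w + Q_r) = Q_w·C_e + Q_r·C_b.
Rearranging, Q_w = Q_r·(C_std − C_b)/(C_e − C_std) = 13.2·(0.0291 − 0.0055) / (0.67 − 0.0291) = 0.4861 m³/s.
= 42 ML/d.

42.0 ML/d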